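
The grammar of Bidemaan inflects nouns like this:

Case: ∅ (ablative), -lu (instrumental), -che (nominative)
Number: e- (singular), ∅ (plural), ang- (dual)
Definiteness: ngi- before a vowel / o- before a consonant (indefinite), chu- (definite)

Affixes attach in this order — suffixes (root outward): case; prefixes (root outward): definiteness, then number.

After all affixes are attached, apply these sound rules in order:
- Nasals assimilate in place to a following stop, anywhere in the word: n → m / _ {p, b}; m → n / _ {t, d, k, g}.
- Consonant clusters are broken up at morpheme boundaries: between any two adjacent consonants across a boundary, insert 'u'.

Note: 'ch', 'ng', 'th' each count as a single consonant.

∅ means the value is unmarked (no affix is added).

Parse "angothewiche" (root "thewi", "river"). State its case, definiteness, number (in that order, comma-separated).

nominative, indefinite, dual

Segment: ang-o-thewi-che.
case: -che → nominative.
definiteness: ngi/o- → indefinite.
number: ang- → dual.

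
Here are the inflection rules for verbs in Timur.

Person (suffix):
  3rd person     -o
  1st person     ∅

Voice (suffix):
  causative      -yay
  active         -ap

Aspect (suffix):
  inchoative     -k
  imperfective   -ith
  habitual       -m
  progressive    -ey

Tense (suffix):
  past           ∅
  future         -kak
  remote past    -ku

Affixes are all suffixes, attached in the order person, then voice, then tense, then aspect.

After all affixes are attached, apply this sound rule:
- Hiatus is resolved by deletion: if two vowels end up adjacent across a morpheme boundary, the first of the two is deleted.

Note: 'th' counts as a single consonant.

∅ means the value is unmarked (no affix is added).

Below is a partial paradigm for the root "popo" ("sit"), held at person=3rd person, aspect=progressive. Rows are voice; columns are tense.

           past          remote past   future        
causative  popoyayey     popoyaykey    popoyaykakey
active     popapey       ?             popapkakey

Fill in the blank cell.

Attach person 3rd person -o → popoo.
Attach voice active -ap → popooap.
Attach tense remote past -ku → popooapku.
Attach aspect progressive -ey → popooapkuey.
Apply vowel deletion: popooapkuey → popapkey.

popapkey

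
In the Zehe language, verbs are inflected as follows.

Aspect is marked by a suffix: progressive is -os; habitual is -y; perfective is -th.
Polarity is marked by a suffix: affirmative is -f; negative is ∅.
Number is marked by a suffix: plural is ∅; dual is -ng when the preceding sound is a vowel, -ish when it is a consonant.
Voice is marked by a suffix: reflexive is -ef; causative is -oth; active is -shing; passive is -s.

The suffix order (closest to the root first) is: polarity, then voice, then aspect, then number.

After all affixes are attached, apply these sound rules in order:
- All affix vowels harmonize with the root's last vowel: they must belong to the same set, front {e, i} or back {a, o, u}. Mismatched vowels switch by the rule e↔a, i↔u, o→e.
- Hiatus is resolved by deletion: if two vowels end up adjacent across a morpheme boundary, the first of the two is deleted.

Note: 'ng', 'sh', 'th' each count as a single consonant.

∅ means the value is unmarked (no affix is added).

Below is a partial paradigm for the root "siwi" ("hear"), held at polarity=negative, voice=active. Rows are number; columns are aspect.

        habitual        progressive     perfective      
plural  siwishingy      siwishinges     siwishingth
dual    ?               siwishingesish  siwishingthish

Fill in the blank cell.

siwishingyish

polarity = negative: zero marking, form stays siwi.
Attach voice active -shing → siwishing.
Attach aspect habitual -y → siwishingy.
Attach number dual -ish (after consonant 'y') → siwishingyish.
Vowel harmony: no change.
Vowel deletion: no change.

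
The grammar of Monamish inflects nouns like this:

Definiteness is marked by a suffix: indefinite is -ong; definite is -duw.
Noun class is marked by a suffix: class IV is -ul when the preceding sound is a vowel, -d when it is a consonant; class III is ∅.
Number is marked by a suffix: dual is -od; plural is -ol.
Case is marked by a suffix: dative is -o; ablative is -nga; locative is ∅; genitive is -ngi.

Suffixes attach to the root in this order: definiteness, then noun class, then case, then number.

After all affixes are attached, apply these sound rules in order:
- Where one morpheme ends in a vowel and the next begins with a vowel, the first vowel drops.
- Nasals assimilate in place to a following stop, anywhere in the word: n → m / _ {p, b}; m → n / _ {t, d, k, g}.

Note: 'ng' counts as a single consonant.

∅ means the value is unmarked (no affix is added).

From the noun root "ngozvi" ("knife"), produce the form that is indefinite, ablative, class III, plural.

Attach definiteness indefinite -ong → ngozviong.
noun class = class III: zero marking, form stays ngozviong.
Attach case ablative -nga → ngozviongnga.
Attach number plural -ol → ngozviongngaol.
Apply vowel deletion: ngozviongngaol → ngozvongngol.
Nasal assimilation: no change.

ngozvongngol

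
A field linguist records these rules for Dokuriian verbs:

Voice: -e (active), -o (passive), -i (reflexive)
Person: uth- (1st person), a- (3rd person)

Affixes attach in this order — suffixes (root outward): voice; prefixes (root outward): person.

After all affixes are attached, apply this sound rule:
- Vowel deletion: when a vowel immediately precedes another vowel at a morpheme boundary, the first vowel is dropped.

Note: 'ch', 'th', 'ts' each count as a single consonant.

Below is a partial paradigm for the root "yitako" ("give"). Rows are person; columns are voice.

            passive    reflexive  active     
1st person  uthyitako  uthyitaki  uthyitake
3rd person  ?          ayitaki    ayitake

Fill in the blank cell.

ayitako

Attach voice passive -o → yitakoo.
Attach person 3rd person a- → ayitakoo.
Apply vowel deletion: ayitakoo → ayitako.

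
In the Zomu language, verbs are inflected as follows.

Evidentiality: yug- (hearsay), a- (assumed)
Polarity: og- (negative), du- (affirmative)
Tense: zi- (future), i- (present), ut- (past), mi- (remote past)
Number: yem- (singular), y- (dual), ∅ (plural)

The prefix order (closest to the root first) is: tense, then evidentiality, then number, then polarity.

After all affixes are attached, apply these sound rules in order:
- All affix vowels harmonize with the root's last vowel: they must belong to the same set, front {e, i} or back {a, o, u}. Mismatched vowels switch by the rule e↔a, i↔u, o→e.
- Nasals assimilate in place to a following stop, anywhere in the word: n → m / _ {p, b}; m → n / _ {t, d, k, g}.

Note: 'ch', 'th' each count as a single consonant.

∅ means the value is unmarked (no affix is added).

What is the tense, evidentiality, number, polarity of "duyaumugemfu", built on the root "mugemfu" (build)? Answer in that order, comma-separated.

present, assumed, dual, affirmative

Segment: du-y-a-i-mugemfu.
tense: i- → present.
evidentiality: a- → assumed.
number: y- → dual.
polarity: du- → affirmative.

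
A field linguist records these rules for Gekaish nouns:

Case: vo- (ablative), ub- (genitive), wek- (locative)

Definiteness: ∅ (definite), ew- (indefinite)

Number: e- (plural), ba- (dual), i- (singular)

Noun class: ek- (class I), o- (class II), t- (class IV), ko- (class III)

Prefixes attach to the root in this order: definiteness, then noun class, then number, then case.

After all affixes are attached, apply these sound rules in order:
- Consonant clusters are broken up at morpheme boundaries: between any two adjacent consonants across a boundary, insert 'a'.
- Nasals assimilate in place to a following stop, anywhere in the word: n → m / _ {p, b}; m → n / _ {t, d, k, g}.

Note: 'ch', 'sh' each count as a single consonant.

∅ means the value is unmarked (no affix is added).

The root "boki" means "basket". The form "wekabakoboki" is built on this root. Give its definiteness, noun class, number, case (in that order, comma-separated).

definite, class III, dual, locative

Segment: wek-ba-ko-boki.
definiteness: ∅ → definite.
noun class: ko- → class III.
number: ba- → dual.
case: wek- → locative.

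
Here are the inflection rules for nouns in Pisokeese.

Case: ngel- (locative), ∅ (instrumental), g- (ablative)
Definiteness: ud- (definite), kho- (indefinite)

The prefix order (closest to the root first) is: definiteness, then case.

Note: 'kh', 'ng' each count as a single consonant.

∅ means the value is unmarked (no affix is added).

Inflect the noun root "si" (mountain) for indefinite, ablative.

gkhosi

Attach definiteness indefinite kho- → khosi.
Attach case ablative g- → gkhosi.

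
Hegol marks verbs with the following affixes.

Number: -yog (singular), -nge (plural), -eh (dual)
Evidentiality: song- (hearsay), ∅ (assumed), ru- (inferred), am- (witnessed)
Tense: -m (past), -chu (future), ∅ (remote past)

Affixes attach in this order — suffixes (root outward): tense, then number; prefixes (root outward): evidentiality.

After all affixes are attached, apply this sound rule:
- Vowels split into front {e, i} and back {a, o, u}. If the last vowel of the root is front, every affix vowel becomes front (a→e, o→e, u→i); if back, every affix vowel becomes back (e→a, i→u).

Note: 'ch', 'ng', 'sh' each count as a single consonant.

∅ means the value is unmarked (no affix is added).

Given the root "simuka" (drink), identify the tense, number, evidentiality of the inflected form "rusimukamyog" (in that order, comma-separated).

past, singular, inferred

Segment: ru-simuka-m-yog.
tense: -m → past.
number: -yog → singular.
evidentiality: ru- → inferred.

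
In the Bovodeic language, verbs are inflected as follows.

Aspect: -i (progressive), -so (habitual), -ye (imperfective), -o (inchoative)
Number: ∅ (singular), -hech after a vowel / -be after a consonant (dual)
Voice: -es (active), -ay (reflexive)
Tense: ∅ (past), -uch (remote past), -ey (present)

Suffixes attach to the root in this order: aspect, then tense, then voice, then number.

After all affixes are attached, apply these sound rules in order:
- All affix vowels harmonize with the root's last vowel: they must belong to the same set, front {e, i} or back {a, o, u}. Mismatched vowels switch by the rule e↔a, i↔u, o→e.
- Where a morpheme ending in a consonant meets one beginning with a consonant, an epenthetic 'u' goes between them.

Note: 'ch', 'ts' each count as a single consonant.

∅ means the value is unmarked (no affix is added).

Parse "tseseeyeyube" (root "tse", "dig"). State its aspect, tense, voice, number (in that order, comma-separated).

habitual, present, reflexive, dual

Segment: tse-so-ey-ay-be.
aspect: -so → habitual.
tense: -ey → present.
voice: -ay → reflexive.
number: -hech/be → dual.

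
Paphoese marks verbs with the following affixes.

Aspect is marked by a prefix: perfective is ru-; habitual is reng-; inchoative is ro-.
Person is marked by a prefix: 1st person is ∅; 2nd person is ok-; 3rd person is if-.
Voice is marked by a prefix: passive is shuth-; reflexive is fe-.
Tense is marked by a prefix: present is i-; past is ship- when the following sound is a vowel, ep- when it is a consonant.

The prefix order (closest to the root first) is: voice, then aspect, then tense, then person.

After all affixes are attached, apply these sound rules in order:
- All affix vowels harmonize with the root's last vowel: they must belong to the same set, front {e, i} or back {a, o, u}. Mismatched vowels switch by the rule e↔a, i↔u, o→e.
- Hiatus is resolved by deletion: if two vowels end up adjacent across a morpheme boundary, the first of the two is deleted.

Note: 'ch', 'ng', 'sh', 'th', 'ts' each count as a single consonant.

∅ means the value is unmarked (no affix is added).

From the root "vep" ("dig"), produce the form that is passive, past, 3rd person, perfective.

ifeprishithvep

Attach voice passive shuth- → shuthvep.
Attach aspect perfective ru- → rushuthvep.
Attach tense past ep- (before consonant 'r') → eprushuthvep.
Attach person 3rd person if- → ifeprushuthvep.
Apply vowel harmony: ifeprushuthvep → ifeprishithvep.
Vowel deletion: no change.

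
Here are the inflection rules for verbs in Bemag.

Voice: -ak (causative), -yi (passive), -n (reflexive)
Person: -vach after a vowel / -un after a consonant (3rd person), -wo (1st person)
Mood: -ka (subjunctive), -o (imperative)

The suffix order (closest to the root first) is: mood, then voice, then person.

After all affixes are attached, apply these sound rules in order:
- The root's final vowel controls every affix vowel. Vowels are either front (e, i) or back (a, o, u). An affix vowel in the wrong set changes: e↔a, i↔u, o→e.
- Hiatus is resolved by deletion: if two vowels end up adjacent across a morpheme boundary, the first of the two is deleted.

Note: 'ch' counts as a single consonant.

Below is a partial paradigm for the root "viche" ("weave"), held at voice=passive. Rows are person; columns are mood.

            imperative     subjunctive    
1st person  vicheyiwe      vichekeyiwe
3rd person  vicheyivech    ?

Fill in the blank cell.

Attach mood subjunctive -ka → vicheka.
Attach voice passive -yi → vichekayi.
Attach person 3rd person -vach (after vowel 'i') → vichekayivach.
Apply vowel harmony: vichekayivach → vichekeyivech.
Vowel deletion: no change.

vichekeyivech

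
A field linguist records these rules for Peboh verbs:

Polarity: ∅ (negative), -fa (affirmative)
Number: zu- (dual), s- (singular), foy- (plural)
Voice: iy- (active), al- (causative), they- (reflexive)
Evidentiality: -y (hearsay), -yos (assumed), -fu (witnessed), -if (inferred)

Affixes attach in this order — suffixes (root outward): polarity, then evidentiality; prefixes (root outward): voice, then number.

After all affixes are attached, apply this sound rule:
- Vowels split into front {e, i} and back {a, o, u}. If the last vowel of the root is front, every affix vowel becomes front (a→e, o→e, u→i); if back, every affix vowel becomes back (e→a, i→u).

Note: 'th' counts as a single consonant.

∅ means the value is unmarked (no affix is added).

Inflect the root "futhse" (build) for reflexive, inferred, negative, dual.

polarity = negative: zero marking, form stays futhse.
Attach voice reflexive they- → theyfuthse.
Attach number dual zu- → zutheyfuthse.
Attach evidentiality inferred -if → zutheyfuthseif.
Apply vowel harmony: zutheyfuthseif → zitheyfuthseif.

zitheyfuthseif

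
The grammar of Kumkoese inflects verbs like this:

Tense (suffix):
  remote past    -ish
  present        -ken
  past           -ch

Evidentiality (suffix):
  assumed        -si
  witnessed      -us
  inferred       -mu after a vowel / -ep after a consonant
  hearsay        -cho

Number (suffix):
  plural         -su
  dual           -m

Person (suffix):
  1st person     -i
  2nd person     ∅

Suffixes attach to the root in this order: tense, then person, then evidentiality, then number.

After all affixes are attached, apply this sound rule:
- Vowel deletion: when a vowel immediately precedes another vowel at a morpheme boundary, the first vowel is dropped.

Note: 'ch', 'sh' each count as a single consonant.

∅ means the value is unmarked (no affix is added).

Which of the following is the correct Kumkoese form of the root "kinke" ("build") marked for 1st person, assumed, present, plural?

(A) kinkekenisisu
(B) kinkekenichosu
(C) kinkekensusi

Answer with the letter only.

Attach tense present -ken → kinkeken.
Attach person 1st person -i → kinkekeni.
Attach evidentiality assumed -si → kinkekenisi.
Attach number plural -su → kinkekenisisu.
Vowel deletion: no change.
So the correct form is kinkekenisisu, option (A).
(C) kinkekensusi is wrong: it has the affixes in the wrong order.
(B) kinkekenichosu is wrong: it uses hearsay instead of assumed for evidentiality.

A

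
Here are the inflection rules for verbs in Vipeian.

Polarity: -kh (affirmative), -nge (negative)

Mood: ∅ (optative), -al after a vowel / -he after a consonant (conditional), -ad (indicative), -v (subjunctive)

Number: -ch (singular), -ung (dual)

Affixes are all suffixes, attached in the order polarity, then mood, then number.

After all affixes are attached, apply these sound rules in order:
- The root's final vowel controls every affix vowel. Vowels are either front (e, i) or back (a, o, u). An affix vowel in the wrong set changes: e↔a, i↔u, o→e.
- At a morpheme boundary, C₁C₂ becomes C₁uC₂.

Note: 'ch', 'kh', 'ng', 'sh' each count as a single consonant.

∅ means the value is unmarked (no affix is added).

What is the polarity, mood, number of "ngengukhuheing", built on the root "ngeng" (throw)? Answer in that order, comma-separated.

affirmative, conditional, dual

Segment: ngeng-kh-he-ung.
polarity: -kh → affirmative.
mood: -al/he → conditional.
number: -ung → dual.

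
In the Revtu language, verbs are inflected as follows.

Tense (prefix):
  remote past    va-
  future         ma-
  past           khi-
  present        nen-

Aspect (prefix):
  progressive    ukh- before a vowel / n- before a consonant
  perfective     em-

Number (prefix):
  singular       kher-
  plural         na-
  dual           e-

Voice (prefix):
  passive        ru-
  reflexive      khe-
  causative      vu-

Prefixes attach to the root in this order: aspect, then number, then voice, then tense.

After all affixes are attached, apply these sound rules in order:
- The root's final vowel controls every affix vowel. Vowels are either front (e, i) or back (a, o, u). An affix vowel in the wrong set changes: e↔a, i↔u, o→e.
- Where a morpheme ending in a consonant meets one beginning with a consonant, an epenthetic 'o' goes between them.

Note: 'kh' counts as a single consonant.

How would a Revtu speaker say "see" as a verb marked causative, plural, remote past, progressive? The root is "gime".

vevinenogime

Attach aspect progressive n- (before consonant 'g') → ngime.
Attach number plural na- → nangime.
Attach voice causative vu- → vunangime.
Attach tense remote past va- → vavunangime.
Apply vowel harmony: vavunangime → vevinengime.
Apply epenthesis: vevinengime → vevinenogime.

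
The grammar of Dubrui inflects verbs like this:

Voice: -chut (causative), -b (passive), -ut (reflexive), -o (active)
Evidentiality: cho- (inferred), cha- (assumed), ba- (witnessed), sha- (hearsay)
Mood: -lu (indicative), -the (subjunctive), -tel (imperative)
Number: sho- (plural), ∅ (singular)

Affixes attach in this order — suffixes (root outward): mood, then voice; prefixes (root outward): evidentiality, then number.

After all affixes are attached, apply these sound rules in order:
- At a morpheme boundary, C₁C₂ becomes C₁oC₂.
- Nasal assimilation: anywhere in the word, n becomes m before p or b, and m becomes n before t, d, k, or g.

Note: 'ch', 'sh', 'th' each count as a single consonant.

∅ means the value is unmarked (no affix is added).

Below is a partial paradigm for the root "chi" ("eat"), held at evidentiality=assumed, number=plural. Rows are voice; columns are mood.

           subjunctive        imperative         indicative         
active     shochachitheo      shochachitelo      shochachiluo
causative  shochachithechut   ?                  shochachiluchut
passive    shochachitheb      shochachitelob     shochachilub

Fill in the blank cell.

Attach mood imperative -tel → chitel.
Attach evidentiality assumed cha- → chachitel.
Attach number plural sho- → shochachitel.
Attach voice causative -chut → shochachitelchut.
Apply epenthesis: shochachitelchut → shochachitelochut.
Nasal assimilation: no change.

shochachitelochut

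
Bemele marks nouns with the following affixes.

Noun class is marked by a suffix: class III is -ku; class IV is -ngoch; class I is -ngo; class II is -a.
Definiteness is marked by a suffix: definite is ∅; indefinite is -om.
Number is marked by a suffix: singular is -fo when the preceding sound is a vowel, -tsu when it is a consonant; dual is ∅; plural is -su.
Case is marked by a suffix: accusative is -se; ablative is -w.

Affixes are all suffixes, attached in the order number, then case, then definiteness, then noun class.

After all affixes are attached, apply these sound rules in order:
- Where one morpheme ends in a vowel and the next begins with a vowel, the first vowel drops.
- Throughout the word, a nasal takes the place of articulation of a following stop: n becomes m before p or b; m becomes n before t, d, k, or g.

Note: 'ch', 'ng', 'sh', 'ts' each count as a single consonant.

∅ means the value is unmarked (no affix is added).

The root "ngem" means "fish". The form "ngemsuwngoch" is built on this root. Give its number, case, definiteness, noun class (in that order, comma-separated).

Segment: ngem-su-w-ngoch.
number: -su → plural.
case: -w → ablative.
definiteness: ∅ → definite.
noun class: -ngoch → class IV.

plural, ablative, definite, class IV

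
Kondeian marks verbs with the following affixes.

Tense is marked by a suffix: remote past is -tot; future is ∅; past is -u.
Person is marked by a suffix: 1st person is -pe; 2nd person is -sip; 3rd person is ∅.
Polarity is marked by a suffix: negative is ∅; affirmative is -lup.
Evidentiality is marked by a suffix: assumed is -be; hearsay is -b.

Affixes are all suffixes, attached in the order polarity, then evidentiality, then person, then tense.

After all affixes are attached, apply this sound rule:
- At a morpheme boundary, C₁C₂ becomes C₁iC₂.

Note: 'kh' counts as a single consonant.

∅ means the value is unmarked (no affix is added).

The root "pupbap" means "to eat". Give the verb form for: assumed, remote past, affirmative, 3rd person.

pupbapilupibetot

Attach polarity affirmative -lup → pupbaplup.
Attach evidentiality assumed -be → pupbaplupbe.
person = 3rd person: zero marking, form stays pupbaplupbe.
Attach tense remote past -tot → pupbaplupbetot.
Apply epenthesis: pupbaplupbetot → pupbapilupibetot.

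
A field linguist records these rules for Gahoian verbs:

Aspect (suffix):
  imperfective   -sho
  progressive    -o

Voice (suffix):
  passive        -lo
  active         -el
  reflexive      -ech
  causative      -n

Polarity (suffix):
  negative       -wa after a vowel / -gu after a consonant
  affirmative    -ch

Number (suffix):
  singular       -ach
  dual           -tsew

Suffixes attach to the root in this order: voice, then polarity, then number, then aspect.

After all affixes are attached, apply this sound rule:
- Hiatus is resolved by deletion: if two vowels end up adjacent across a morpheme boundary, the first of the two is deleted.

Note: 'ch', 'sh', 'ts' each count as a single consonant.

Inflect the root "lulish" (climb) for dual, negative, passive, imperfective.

lulishlowatsewsho

Attach voice passive -lo → lulishlo.
Attach polarity negative -wa (after vowel 'o') → lulishlowa.
Attach number dual -tsew → lulishlowatsew.
Attach aspect imperfective -sho → lulishlowatsewsho.
Vowel deletion: no change.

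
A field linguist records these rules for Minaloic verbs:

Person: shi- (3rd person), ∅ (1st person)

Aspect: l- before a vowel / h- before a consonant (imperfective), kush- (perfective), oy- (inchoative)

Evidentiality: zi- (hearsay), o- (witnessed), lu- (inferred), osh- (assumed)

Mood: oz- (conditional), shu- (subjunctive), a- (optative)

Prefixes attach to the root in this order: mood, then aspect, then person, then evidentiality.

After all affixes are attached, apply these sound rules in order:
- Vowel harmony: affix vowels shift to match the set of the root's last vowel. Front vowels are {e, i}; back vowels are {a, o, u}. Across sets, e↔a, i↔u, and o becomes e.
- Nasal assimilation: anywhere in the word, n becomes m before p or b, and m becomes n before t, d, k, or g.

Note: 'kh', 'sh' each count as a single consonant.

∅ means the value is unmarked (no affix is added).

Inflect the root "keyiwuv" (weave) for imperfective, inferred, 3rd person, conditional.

Attach mood conditional oz- → ozkeyiwuv.
Attach aspect imperfective l- (before vowel 'o') → lozkeyiwuv.
Attach person 3rd person shi- → shilozkeyiwuv.
Attach evidentiality inferred lu- → lushilozkeyiwuv.
Apply vowel harmony: lushilozkeyiwuv → lushulozkeyiwuv.
Nasal assimilation: no change.

lushulozkeyiwuv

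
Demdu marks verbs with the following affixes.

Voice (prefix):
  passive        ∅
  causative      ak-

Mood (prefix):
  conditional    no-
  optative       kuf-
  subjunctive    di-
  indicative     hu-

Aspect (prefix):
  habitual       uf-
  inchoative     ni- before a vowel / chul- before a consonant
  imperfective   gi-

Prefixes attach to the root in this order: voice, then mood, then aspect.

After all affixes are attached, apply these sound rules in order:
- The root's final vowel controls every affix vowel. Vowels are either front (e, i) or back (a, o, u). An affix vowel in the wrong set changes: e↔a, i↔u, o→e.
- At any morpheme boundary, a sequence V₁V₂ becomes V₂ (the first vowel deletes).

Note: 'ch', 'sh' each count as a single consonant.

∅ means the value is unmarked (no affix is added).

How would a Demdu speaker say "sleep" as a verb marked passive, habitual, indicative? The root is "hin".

ifhihin

voice = passive: zero marking, form stays hin.
Attach mood indicative hu- → huhin.
Attach aspect habitual uf- → ufhuhin.
Apply vowel harmony: ufhuhin → ifhihin.
Vowel deletion: no change.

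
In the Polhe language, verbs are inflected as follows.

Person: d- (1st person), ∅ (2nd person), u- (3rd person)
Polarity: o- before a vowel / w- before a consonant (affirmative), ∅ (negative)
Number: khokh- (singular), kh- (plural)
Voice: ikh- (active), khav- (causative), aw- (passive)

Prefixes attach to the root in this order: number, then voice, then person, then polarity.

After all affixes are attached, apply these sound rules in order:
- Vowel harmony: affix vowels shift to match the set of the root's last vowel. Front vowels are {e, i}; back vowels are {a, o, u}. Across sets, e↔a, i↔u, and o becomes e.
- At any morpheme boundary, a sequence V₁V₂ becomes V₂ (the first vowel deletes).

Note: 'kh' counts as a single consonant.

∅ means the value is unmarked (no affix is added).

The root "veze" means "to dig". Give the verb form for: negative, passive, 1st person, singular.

dewkhekhveze

Attach number singular khokh- → khokhveze.
Attach voice passive aw- → awkhokhveze.
Attach person 1st person d- → dawkhokhveze.
polarity = negative: zero marking, form stays dawkhokhveze.
Apply vowel harmony: dawkhokhveze → dewkhekhveze.
Vowel deletion: no change.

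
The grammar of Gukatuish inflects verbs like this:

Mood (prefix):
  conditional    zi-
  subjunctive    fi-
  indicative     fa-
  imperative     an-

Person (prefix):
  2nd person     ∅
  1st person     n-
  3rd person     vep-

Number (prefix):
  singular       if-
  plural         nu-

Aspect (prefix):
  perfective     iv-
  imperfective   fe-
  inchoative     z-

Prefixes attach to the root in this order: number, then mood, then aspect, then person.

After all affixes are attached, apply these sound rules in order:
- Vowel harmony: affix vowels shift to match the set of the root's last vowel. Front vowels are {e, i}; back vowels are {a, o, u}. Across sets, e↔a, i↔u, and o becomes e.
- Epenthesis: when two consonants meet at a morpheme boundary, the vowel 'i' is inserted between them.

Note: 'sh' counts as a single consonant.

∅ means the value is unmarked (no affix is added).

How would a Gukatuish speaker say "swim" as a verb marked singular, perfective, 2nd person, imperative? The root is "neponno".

Attach number singular if- → ifneponno.
Attach mood imperative an- → anifneponno.
Attach aspect perfective iv- → ivanifneponno.
person = 2nd person: zero marking, form stays ivanifneponno.
Apply vowel harmony: ivanifneponno → uvanufneponno.
Apply epenthesis: uvanufneponno → uvanufineponno.

uvanufineponno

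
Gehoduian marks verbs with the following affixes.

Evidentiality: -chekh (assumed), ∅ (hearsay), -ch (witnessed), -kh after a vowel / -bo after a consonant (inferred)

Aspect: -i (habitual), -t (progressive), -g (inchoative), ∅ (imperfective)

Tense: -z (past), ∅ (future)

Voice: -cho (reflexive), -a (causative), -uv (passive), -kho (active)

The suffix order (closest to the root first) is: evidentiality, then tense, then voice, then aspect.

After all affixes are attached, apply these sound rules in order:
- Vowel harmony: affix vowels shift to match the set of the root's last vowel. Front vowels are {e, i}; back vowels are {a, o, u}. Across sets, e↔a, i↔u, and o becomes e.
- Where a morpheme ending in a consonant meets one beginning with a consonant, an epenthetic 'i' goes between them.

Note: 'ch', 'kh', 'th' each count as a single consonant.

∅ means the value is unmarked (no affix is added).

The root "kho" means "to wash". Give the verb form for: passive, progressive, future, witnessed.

Attach evidentiality witnessed -ch → khoch.
tense = future: zero marking, form stays khoch.
Attach voice passive -uv → khochuv.
Attach aspect progressive -t → khochuvt.
Vowel harmony: no change.
Apply epenthesis: khochuvt → khochuvit.

khochuvit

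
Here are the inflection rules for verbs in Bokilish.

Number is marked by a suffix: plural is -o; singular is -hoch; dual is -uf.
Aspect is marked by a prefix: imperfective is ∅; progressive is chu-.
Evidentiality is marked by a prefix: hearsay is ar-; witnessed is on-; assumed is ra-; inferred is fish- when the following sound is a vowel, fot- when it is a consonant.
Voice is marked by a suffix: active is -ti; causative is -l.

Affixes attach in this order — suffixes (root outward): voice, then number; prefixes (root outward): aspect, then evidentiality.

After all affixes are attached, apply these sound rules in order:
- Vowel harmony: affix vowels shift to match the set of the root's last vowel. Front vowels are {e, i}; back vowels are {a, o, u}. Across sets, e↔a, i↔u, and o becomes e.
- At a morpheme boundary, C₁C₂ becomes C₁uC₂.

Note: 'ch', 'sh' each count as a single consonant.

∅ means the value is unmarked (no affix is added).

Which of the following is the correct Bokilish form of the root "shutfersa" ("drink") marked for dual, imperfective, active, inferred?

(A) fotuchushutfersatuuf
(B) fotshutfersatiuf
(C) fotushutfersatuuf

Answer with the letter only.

C

aspect = imperfective: zero marking, form stays shutfersa.
Attach voice active -ti → shutfersati.
Attach number dual -uf → shutfersatiuf.
Attach evidentiality inferred fot- (before consonant 'sh') → fotshutfersatiuf.
Apply vowel harmony: fotshutfersatiuf → fotshutfersatuuf.
Apply epenthesis: fotshutfersatuuf → fotushutfersatuuf.
So the correct form is fotushutfersatuuf, option (C).
(B) fotshutfersatiuf is wrong: it fails to apply the sound rule(s).
(A) fotuchushutfersatuuf is wrong: it uses progressive instead of imperfective for aspect.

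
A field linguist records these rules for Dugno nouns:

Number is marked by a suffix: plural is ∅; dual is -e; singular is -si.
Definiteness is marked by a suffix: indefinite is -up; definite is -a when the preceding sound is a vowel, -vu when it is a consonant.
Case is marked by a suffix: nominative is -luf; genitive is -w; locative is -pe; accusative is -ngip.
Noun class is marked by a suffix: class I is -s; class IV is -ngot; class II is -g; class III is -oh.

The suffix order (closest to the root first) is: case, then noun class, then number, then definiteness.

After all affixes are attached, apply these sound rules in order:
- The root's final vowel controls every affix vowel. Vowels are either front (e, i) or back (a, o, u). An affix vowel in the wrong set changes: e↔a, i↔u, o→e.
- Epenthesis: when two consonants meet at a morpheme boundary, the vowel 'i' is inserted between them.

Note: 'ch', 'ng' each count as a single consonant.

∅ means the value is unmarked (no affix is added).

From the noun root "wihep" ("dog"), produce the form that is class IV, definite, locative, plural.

Attach case locative -pe → wiheppe.
Attach noun class class IV -ngot → wiheppengot.
number = plural: zero marking, form stays wiheppengot.
Attach definiteness definite -vu (after consonant 't') → wiheppengotvu.
Apply vowel harmony: wiheppengotvu → wiheppengetvi.
Apply epenthesis: wiheppengetvi → wihepipengetivi.

wihepipengetivi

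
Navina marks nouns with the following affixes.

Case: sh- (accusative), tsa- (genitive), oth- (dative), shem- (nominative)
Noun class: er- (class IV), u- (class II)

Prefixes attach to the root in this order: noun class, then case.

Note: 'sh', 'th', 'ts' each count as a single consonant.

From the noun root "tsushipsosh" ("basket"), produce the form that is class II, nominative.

shemutsushipsosh

Attach noun class class II u- → utsushipsosh.
Attach case nominative shem- → shemutsushipsosh.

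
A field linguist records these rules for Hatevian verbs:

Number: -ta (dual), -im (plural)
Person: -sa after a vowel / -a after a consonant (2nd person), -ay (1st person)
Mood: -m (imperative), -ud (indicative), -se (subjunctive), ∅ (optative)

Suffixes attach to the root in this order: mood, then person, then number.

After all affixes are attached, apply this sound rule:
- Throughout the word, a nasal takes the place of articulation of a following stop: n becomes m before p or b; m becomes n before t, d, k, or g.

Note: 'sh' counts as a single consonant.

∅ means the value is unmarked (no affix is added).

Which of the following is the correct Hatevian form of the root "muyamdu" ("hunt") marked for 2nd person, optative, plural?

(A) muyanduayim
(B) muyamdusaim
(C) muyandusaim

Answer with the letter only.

C

mood = optative: zero marking, form stays muyamdu.
Attach person 2nd person -sa (after vowel 'u') → muyamdusa.
Attach number plural -im → muyamdusaim.
Apply nasal assimilation: muyamdusaim → muyandusaim.
So the correct form is muyandusaim, option (C).
(B) muyamdusaim is wrong: it fails to apply the sound rule(s).
(A) muyanduayim is wrong: it uses 1st person instead of 2nd person for person.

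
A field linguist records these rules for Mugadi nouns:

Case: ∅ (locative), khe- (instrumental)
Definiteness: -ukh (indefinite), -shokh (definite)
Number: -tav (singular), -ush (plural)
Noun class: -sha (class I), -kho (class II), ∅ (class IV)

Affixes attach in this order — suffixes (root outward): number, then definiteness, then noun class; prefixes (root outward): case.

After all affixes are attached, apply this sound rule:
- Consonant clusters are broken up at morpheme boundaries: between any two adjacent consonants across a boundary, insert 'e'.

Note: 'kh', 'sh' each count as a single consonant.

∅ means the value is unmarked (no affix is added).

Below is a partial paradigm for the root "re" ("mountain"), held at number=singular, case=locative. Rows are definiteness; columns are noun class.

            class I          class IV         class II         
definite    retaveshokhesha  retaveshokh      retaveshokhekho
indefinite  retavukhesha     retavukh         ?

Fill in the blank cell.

retavukhekho

Attach number singular -tav → retav.
Attach definiteness indefinite -ukh → retavukh.
Attach noun class class II -kho → retavukhkho.
case = locative: zero marking, form stays retavukhkho.
Apply epenthesis: retavukhkho → retavukhekho.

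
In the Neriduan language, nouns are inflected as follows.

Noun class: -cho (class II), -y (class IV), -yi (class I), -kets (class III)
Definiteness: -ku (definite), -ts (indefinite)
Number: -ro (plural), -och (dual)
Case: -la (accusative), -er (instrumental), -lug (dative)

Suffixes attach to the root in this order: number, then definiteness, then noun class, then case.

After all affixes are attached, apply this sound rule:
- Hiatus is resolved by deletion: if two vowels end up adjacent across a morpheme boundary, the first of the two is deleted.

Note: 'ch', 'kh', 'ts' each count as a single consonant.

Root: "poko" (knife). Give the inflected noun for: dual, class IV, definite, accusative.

Attach number dual -och → pokooch.
Attach definiteness definite -ku → pokoochku.
Attach noun class class IV -y → pokoochkuy.
Attach case accusative -la → pokoochkuyla.
Apply vowel deletion: pokoochkuyla → pokochkuyla.

pokochkuyla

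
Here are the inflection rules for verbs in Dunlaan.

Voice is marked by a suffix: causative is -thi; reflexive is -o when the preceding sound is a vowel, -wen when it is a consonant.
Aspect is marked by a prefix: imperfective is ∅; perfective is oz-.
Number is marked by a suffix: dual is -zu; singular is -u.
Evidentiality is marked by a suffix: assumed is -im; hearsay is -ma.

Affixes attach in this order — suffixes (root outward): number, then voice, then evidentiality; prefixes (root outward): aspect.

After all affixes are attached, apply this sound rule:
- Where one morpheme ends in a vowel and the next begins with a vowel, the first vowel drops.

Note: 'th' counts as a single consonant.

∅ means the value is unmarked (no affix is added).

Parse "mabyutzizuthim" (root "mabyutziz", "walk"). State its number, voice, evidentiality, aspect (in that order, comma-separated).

Segment: mabyutziz-u-thi-im.
number: -u → singular.
voice: -thi → causative.
evidentiality: -im → assumed.
aspect: ∅ → imperfective.

singular, causative, assumed, imperfective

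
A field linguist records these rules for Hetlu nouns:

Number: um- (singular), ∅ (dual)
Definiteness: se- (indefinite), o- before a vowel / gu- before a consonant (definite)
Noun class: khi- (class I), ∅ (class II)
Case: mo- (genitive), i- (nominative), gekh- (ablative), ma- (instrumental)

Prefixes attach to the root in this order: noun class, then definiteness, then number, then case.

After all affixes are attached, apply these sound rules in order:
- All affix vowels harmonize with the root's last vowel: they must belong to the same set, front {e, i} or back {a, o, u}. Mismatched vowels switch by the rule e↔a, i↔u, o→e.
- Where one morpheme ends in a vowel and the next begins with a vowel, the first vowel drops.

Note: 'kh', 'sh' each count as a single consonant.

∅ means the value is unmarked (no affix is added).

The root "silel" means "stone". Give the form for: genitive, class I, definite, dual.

megikhisilel

Attach noun class class I khi- → khisilel.
Attach definiteness definite gu- (before consonant 'kh') → gukhisilel.
number = dual: zero marking, form stays gukhisilel.
Attach case genitive mo- → mogukhisilel.
Apply vowel harmony: mogukhisilel → megikhisilel.
Vowel deletion: no change.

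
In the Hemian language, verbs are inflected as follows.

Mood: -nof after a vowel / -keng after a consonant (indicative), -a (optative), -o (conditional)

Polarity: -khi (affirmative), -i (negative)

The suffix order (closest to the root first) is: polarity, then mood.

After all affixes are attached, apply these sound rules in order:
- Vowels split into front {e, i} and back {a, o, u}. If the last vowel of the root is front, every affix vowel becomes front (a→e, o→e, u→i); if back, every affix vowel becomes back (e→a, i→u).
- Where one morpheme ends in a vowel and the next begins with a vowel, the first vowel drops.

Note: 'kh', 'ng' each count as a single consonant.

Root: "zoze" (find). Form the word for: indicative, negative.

Attach polarity negative -i → zozei.
Attach mood indicative -nof (after vowel 'i') → zozeinof.
Apply vowel harmony: zozeinof → zozeinef.
Apply vowel deletion: zozeinef → zozinef.

zozinef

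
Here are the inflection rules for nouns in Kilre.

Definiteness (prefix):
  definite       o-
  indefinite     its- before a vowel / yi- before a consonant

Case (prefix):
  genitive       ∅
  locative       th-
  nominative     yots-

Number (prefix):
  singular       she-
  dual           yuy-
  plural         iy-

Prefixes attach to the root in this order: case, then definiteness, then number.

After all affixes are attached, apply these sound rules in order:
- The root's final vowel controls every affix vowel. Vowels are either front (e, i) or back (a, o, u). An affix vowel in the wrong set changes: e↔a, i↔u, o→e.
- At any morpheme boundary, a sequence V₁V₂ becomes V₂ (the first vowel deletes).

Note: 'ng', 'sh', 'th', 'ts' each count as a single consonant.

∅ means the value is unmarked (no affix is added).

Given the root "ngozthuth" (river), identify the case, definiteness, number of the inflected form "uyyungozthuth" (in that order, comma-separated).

Segment: iy-yi-ngozthuth.
case: ∅ → genitive.
definiteness: its/yi- → indefinite.
number: iy- → plural.

genitive, indefinite, plural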